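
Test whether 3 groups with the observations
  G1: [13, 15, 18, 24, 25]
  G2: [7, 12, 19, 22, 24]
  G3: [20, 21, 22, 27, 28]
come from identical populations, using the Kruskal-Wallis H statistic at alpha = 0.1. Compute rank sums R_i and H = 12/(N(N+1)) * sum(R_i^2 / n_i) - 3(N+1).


Step 1: Combine all N = 15 observations and assign midranks.
sorted (value, group, rank): (7,G2,1), (12,G2,2), (13,G1,3), (15,G1,4), (18,G1,5), (19,G2,6), (20,G3,7), (21,G3,8), (22,G2,9.5), (22,G3,9.5), (24,G1,11.5), (24,G2,11.5), (25,G1,13), (27,G3,14), (28,G3,15)
Step 2: Sum ranks within each group.
R_1 = 36.5 (n_1 = 5)
R_2 = 30 (n_2 = 5)
R_3 = 53.5 (n_3 = 5)
Step 3: H = 12/(N(N+1)) * sum(R_i^2/n_i) - 3(N+1)
     = 12/(15*16) * (36.5^2/5 + 30^2/5 + 53.5^2/5) - 3*16
     = 0.050000 * 1018.9 - 48
     = 2.945000.
Step 4: Ties present; correction factor C = 1 - 12/(15^3 - 15) = 0.996429. Corrected H = 2.945000 / 0.996429 = 2.955556.
Step 5: Under H0, H ~ chi^2(2); p-value = 0.228144.
Step 6: alpha = 0.1. fail to reject H0.

H = 2.9556, df = 2, p = 0.228144, fail to reject H0.


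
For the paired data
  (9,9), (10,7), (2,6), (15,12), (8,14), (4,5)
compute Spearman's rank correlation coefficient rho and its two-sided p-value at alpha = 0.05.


Step 1: Rank x and y separately (midranks; no ties here).
rank(x): 9->4, 10->5, 2->1, 15->6, 8->3, 4->2
rank(y): 9->4, 7->3, 6->2, 12->5, 14->6, 5->1
Step 2: d_i = R_x(i) - R_y(i); compute d_i^2.
  (4-4)^2=0, (5-3)^2=4, (1-2)^2=1, (6-5)^2=1, (3-6)^2=9, (2-1)^2=1
sum(d^2) = 16.
Step 3: rho = 1 - 6*16 / (6*(6^2 - 1)) = 1 - 96/210 = 0.542857.
Step 4: Under H0, t = rho * sqrt((n-2)/(1-rho^2)) = 1.2928 ~ t(4).
Step 5: Two-sided p-value from the t-distribution with 4 df = 0.265703.
Step 6: alpha = 0.05. fail to reject H0.

rho = 0.5429, p = 0.265703, fail to reject H0 at alpha = 0.05.


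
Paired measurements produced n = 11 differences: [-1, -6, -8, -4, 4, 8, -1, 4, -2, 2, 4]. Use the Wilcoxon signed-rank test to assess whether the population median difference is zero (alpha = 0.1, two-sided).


Step 1: Drop any zero differences (none here) and take |d_i|.
|d| = [1, 6, 8, 4, 4, 8, 1, 4, 2, 2, 4]
Step 2: Midrank |d_i| (ties get averaged ranks).
ranks: |1|->1.5, |6|->9, |8|->10.5, |4|->6.5, |4|->6.5, |8|->10.5, |1|->1.5, |4|->6.5, |2|->3.5, |2|->3.5, |4|->6.5
Step 3: Attach original signs; sum ranks with positive sign and with negative sign.
W+ = 6.5 + 10.5 + 6.5 + 3.5 + 6.5 = 33.5
W- = 1.5 + 9 + 10.5 + 6.5 + 1.5 + 3.5 = 32.5
(Check: W+ + W- = 66 should equal n(n+1)/2 = 66.)
Step 4: Test statistic W = min(W+, W-) = 32.5.
Step 5: Ties in |d|, so use the tie-corrected normal approximation.
        E[W] = n(n+1)/4 = 11*12/4 = 33.
        Tie groups: |d|=1 (t=2), |d|=2 (t=2), |d|=4 (t=4), |d|=8 (t=2); sum(t^3 - t) = 78.
        Var[W] = n(n+1)(2n+1)/24 - sum(t^3-t)/48 = 3036/24 - 78/48 = 124.875.
        z = (W - E[W]) / sqrt(Var[W]) = (32.5 - 33) / 11.1747 = -0.0447.
        Two-sided p = 2*Phi(z) = 0.964312.
Step 6: alpha = 0.1. fail to reject H0.

W+ = 33.5, W- = 32.5, W = min = 32.5, p = 0.964312, fail to reject H0.


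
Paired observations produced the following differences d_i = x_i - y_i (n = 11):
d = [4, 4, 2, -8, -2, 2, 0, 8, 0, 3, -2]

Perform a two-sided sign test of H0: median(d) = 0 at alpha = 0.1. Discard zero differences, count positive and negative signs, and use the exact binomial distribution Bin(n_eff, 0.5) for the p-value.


Step 1: Discard zero differences. Original n = 11; n_eff = number of nonzero differences = 9.
Nonzero differences (with sign): +4, +4, +2, -8, -2, +2, +8, +3, -2
Step 2: Count signs: positive = 6, negative = 3.
Step 3: Under H0: P(positive) = 0.5, so the number of positives S ~ Bin(9, 0.5).
Step 4: Two-sided exact p-value = sum of Bin(9,0.5) probabilities at or below the observed probability = 0.507812.
Step 5: alpha = 0.1. fail to reject H0.

n_eff = 9, pos = 6, neg = 3, p = 0.507812, fail to reject H0.


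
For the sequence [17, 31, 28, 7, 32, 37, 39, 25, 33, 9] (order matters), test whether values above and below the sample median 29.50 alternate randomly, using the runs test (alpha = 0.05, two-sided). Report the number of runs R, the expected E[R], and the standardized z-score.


Step 1: Compute median = 29.50; label A = above, B = below.
Labels in order: BABBAAABAB  (n_A = 5, n_B = 5)
Step 2: Count runs R = 7.
Step 3: Under H0 (random ordering), E[R] = 2*n_A*n_B/(n_A+n_B) + 1 = 2*5*5/10 + 1 = 6.0000.
        Var[R] = 2*n_A*n_B*(2*n_A*n_B - n_A - n_B) / ((n_A+n_B)^2 * (n_A+n_B-1)) = 2000/900 = 2.2222.
        SD[R] = 1.4907.
Step 4: Continuity-corrected z = (R - 0.5 - E[R]) / SD[R] = (7 - 0.5 - 6.0000) / 1.4907 = 0.3354.
Step 5: Two-sided p-value via normal approximation = 2*(1 - Phi(|z|)) = 0.737316.
Step 6: alpha = 0.05. fail to reject H0.

R = 7, z = 0.3354, p = 0.737316, fail to reject H0.


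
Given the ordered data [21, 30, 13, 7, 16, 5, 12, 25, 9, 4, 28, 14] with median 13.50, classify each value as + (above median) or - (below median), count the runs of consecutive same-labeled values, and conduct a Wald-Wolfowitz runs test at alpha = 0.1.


Step 1: Compute median = 13.50; label A = above, B = below.
Labels in order: AABBABBABBAA  (n_A = 6, n_B = 6)
Step 2: Count runs R = 7.
Step 3: Under H0 (random ordering), E[R] = 2*n_A*n_B/(n_A+n_B) + 1 = 2*6*6/12 + 1 = 7.0000.
        Var[R] = 2*n_A*n_B*(2*n_A*n_B - n_A - n_B) / ((n_A+n_B)^2 * (n_A+n_B-1)) = 4320/1584 = 2.7273.
        SD[R] = 1.6514.
Step 4: R = E[R], so z = 0 with no continuity correction.
Step 5: Two-sided p-value via normal approximation = 2*(1 - Phi(|z|)) = 1.000000.
Step 6: alpha = 0.1. fail to reject H0.

R = 7, z = 0.0000, p = 1.000000, fail to reject H0.


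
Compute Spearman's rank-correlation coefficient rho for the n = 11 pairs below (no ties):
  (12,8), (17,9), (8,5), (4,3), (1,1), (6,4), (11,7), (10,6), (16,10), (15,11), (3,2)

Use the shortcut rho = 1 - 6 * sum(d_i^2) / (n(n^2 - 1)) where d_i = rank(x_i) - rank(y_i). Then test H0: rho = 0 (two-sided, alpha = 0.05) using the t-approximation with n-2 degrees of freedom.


Step 1: Rank x and y separately (midranks; no ties here).
rank(x): 12->8, 17->11, 8->5, 4->3, 1->1, 6->4, 11->7, 10->6, 16->10, 15->9, 3->2
rank(y): 8->8, 9->9, 5->5, 3->3, 1->1, 4->4, 7->7, 6->6, 10->10, 11->11, 2->2
Step 2: d_i = R_x(i) - R_y(i); compute d_i^2.
  (8-8)^2=0, (11-9)^2=4, (5-5)^2=0, (3-3)^2=0, (1-1)^2=0, (4-4)^2=0, (7-7)^2=0, (6-6)^2=0, (10-10)^2=0, (9-11)^2=4, (2-2)^2=0
sum(d^2) = 8.
Step 3: rho = 1 - 6*8 / (11*(11^2 - 1)) = 1 - 48/1320 = 0.963636.
Step 4: Under H0, t = rho * sqrt((n-2)/(1-rho^2)) = 10.8186 ~ t(9).
Step 5: Two-sided p-value from the t-distribution with 9 df = 0.000002.
Step 6: alpha = 0.05. reject H0.

rho = 0.9636, p = 0.000002, reject H0 at alpha = 0.05.


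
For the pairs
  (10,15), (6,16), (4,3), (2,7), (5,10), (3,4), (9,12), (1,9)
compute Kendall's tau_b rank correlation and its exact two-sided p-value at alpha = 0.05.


Step 1: Enumerate the 28 unordered pairs (i,j) with i<j and classify each by sign(x_j-x_i) * sign(y_j-y_i).
  (1,2):dx=-4,dy=+1->D; (1,3):dx=-6,dy=-12->C; (1,4):dx=-8,dy=-8->C; (1,5):dx=-5,dy=-5->C
  (1,6):dx=-7,dy=-11->C; (1,7):dx=-1,dy=-3->C; (1,8):dx=-9,dy=-6->C; (2,3):dx=-2,dy=-13->C
  (2,4):dx=-4,dy=-9->C; (2,5):dx=-1,dy=-6->C; (2,6):dx=-3,dy=-12->C; (2,7):dx=+3,dy=-4->D
  (2,8):dx=-5,dy=-7->C; (3,4):dx=-2,dy=+4->D; (3,5):dx=+1,dy=+7->C; (3,6):dx=-1,dy=+1->D
  (3,7):dx=+5,dy=+9->C; (3,8):dx=-3,dy=+6->D; (4,5):dx=+3,dy=+3->C; (4,6):dx=+1,dy=-3->D
  (4,7):dx=+7,dy=+5->C; (4,8):dx=-1,dy=+2->D; (5,6):dx=-2,dy=-6->C; (5,7):dx=+4,dy=+2->C
  (5,8):dx=-4,dy=-1->C; (6,7):dx=+6,dy=+8->C; (6,8):dx=-2,dy=+5->D; (7,8):dx=-8,dy=-3->C
Step 2: C = 20, D = 8, total pairs = 28.
Step 3: tau = (C - D)/(n(n-1)/2) = (20 - 8)/28 = 0.428571.
Step 4: Exact two-sided p-value (enumerate n! = 40320 permutations of y under H0): p = 0.178869.
Step 5: alpha = 0.05. fail to reject H0.

tau_b = 0.4286 (C=20, D=8), p = 0.178869, fail to reject H0.


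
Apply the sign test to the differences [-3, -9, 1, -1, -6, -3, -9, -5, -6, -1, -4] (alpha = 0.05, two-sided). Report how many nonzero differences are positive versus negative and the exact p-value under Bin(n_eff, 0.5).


Step 1: Discard zero differences. Original n = 11; n_eff = number of nonzero differences = 11.
Nonzero differences (with sign): -3, -9, +1, -1, -6, -3, -9, -5, -6, -1, -4
Step 2: Count signs: positive = 1, negative = 10.
Step 3: Under H0: P(positive) = 0.5, so the number of positives S ~ Bin(11, 0.5).
Step 4: Two-sided exact p-value = sum of Bin(11,0.5) probabilities at or below the observed probability = 0.011719.
Step 5: alpha = 0.05. reject H0.

n_eff = 11, pos = 1, neg = 10, p = 0.011719, reject H0.


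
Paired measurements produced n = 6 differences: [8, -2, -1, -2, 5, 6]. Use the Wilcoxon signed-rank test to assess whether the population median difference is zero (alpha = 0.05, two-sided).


Step 1: Drop any zero differences (none here) and take |d_i|.
|d| = [8, 2, 1, 2, 5, 6]
Step 2: Midrank |d_i| (ties get averaged ranks).
ranks: |8|->6, |2|->2.5, |1|->1, |2|->2.5, |5|->4, |6|->5
Step 3: Attach original signs; sum ranks with positive sign and with negative sign.
W+ = 6 + 4 + 5 = 15
W- = 2.5 + 1 + 2.5 = 6
(Check: W+ + W- = 21 should equal n(n+1)/2 = 21.)
Step 4: Test statistic W = min(W+, W-) = 6.
Step 5: Ties in |d|, so use the tie-corrected normal approximation.
        E[W] = n(n+1)/4 = 6*7/4 = 10.5.
        Tie groups: |d|=2 (t=2); sum(t^3 - t) = 6.
        Var[W] = n(n+1)(2n+1)/24 - sum(t^3-t)/48 = 546/24 - 6/48 = 22.625.
        z = (W - E[W]) / sqrt(Var[W]) = (6 - 10.5) / 4.7566 = -0.9461.
        Two-sided p = 2*Phi(z) = 0.344118.
Step 6: alpha = 0.05. fail to reject H0.

W+ = 15, W- = 6, W = min = 6, p = 0.344118, fail to reject H0.


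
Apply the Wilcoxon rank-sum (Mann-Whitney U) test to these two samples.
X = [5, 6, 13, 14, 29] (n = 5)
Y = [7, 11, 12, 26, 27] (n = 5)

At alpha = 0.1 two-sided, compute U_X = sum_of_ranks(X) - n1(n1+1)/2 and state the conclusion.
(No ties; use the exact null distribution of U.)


Step 1: Combine and sort all 10 observations; assign midranks.
sorted (value, group): (5,X), (6,X), (7,Y), (11,Y), (12,Y), (13,X), (14,X), (26,Y), (27,Y), (29,X)
ranks: 5->1, 6->2, 7->3, 11->4, 12->5, 13->6, 14->7, 26->8, 27->9, 29->10
Step 2: Rank sum for X: R1 = 1 + 2 + 6 + 7 + 10 = 26.
Step 3: U_X = R1 - n1(n1+1)/2 = 26 - 5*6/2 = 26 - 15 = 11.
       U_Y = n1*n2 - U_X = 25 - 11 = 14.
Step 4: No ties, so the exact null distribution of U (based on enumerating the C(10,5) = 252 equally likely rank assignments) gives the two-sided p-value.
Step 5: p-value = 0.841270; compare to alpha = 0.1. fail to reject H0.

U_X = 11, p = 0.841270, fail to reject H0 at alpha = 0.1.


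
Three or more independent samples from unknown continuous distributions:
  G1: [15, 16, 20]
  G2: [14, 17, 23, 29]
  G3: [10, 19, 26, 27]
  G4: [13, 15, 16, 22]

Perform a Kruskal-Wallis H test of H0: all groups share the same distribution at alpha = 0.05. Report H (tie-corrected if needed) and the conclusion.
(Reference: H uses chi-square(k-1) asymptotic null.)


Step 1: Combine all N = 15 observations and assign midranks.
sorted (value, group, rank): (10,G3,1), (13,G4,2), (14,G2,3), (15,G1,4.5), (15,G4,4.5), (16,G1,6.5), (16,G4,6.5), (17,G2,8), (19,G3,9), (20,G1,10), (22,G4,11), (23,G2,12), (26,G3,13), (27,G3,14), (29,G2,15)
Step 2: Sum ranks within each group.
R_1 = 21 (n_1 = 3)
R_2 = 38 (n_2 = 4)
R_3 = 37 (n_3 = 4)
R_4 = 24 (n_4 = 4)
Step 3: H = 12/(N(N+1)) * sum(R_i^2/n_i) - 3(N+1)
     = 12/(15*16) * (21^2/3 + 38^2/4 + 37^2/4 + 24^2/4) - 3*16
     = 0.050000 * 994.25 - 48
     = 1.712500.
Step 4: Ties present; correction factor C = 1 - 12/(15^3 - 15) = 0.996429. Corrected H = 1.712500 / 0.996429 = 1.718638.
Step 5: Under H0, H ~ chi^2(3); p-value = 0.632798.
Step 6: alpha = 0.05. fail to reject H0.

H = 1.7186, df = 3, p = 0.632798, fail to reject H0.


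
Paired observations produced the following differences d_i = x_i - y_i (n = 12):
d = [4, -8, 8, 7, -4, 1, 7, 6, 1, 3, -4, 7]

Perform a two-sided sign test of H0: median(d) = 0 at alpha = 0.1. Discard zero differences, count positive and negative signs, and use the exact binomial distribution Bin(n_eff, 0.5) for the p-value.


Step 1: Discard zero differences. Original n = 12; n_eff = number of nonzero differences = 12.
Nonzero differences (with sign): +4, -8, +8, +7, -4, +1, +7, +6, +1, +3, -4, +7
Step 2: Count signs: positive = 9, negative = 3.
Step 3: Under H0: P(positive) = 0.5, so the number of positives S ~ Bin(12, 0.5).
Step 4: Two-sided exact p-value = sum of Bin(12,0.5) probabilities at or below the observed probability = 0.145996.
Step 5: alpha = 0.1. fail to reject H0.

n_eff = 12, pos = 9, neg = 3, p = 0.145996, fail to reject H0.


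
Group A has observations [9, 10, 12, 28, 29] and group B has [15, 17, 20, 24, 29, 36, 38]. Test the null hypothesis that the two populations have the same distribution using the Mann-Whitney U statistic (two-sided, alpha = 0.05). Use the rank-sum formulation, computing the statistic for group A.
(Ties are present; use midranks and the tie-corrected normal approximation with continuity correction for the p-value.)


Step 1: Combine and sort all 12 observations; assign midranks.
sorted (value, group): (9,X), (10,X), (12,X), (15,Y), (17,Y), (20,Y), (24,Y), (28,X), (29,X), (29,Y), (36,Y), (38,Y)
ranks: 9->1, 10->2, 12->3, 15->4, 17->5, 20->6, 24->7, 28->8, 29->9.5, 29->9.5, 36->11, 38->12
Step 2: Rank sum for X: R1 = 1 + 2 + 3 + 8 + 9.5 = 23.5.
Step 3: U_X = R1 - n1(n1+1)/2 = 23.5 - 5*6/2 = 23.5 - 15 = 8.5.
       U_Y = n1*n2 - U_X = 35 - 8.5 = 26.5.
Step 4: Ties are present, so use the tie-corrected normal approximation (with continuity correction) for the p-value.
Step 5: p-value = 0.166721; compare to alpha = 0.05. fail to reject H0.

U_X = 8.5, p = 0.166721, fail to reject H0 at alpha = 0.05.


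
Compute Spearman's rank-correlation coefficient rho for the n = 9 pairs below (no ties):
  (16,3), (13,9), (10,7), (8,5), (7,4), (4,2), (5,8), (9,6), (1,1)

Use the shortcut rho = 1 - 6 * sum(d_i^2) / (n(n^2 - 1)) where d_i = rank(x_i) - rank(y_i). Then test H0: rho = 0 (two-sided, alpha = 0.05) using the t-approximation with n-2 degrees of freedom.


Step 1: Rank x and y separately (midranks; no ties here).
rank(x): 16->9, 13->8, 10->7, 8->5, 7->4, 4->2, 5->3, 9->6, 1->1
rank(y): 3->3, 9->9, 7->7, 5->5, 4->4, 2->2, 8->8, 6->6, 1->1
Step 2: d_i = R_x(i) - R_y(i); compute d_i^2.
  (9-3)^2=36, (8-9)^2=1, (7-7)^2=0, (5-5)^2=0, (4-4)^2=0, (2-2)^2=0, (3-8)^2=25, (6-6)^2=0, (1-1)^2=0
sum(d^2) = 62.
Step 3: rho = 1 - 6*62 / (9*(9^2 - 1)) = 1 - 372/720 = 0.483333.
Step 4: Under H0, t = rho * sqrt((n-2)/(1-rho^2)) = 1.4607 ~ t(7).
Step 5: Two-sided p-value from the t-distribution with 7 df = 0.187470.
Step 6: alpha = 0.05. fail to reject H0.

rho = 0.4833, p = 0.187470, fail to reject H0 at alpha = 0.05.


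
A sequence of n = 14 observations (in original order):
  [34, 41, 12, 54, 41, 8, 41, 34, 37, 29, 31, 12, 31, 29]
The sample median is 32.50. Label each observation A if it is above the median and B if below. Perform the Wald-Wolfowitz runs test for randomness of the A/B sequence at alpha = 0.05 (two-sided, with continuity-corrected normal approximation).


Step 1: Compute median = 32.50; label A = above, B = below.
Labels in order: AABAABAAABBBBB  (n_A = 7, n_B = 7)
Step 2: Count runs R = 6.
Step 3: Under H0 (random ordering), E[R] = 2*n_A*n_B/(n_A+n_B) + 1 = 2*7*7/14 + 1 = 8.0000.
        Var[R] = 2*n_A*n_B*(2*n_A*n_B - n_A - n_B) / ((n_A+n_B)^2 * (n_A+n_B-1)) = 8232/2548 = 3.2308.
        SD[R] = 1.7974.
Step 4: Continuity-corrected z = (R + 0.5 - E[R]) / SD[R] = (6 + 0.5 - 8.0000) / 1.7974 = -0.8345.
Step 5: Two-sided p-value via normal approximation = 2*(1 - Phi(|z|)) = 0.403986.
Step 6: alpha = 0.05. fail to reject H0.

R = 6, z = -0.8345, p = 0.403986, fail to reject H0.


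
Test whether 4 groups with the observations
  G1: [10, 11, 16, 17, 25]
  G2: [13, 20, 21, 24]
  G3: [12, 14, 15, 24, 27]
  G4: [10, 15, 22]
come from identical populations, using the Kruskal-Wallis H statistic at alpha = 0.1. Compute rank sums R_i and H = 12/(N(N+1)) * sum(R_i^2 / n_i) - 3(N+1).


Step 1: Combine all N = 17 observations and assign midranks.
sorted (value, group, rank): (10,G1,1.5), (10,G4,1.5), (11,G1,3), (12,G3,4), (13,G2,5), (14,G3,6), (15,G3,7.5), (15,G4,7.5), (16,G1,9), (17,G1,10), (20,G2,11), (21,G2,12), (22,G4,13), (24,G2,14.5), (24,G3,14.5), (25,G1,16), (27,G3,17)
Step 2: Sum ranks within each group.
R_1 = 39.5 (n_1 = 5)
R_2 = 42.5 (n_2 = 4)
R_3 = 49 (n_3 = 5)
R_4 = 22 (n_4 = 3)
Step 3: H = 12/(N(N+1)) * sum(R_i^2/n_i) - 3(N+1)
     = 12/(17*18) * (39.5^2/5 + 42.5^2/4 + 49^2/5 + 22^2/3) - 3*18
     = 0.039216 * 1405.15 - 54
     = 1.103758.
Step 4: Ties present; correction factor C = 1 - 18/(17^3 - 17) = 0.996324. Corrected H = 1.103758 / 0.996324 = 1.107831.
Step 5: Under H0, H ~ chi^2(3); p-value = 0.775184.
Step 6: alpha = 0.1. fail to reject H0.

H = 1.1078, df = 3, p = 0.775184, fail to reject H0.


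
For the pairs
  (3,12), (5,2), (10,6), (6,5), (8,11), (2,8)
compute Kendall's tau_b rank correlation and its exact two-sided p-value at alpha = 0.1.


Step 1: Enumerate the 15 unordered pairs (i,j) with i<j and classify each by sign(x_j-x_i) * sign(y_j-y_i).
  (1,2):dx=+2,dy=-10->D; (1,3):dx=+7,dy=-6->D; (1,4):dx=+3,dy=-7->D; (1,5):dx=+5,dy=-1->D
  (1,6):dx=-1,dy=-4->C; (2,3):dx=+5,dy=+4->C; (2,4):dx=+1,dy=+3->C; (2,5):dx=+3,dy=+9->C
  (2,6):dx=-3,dy=+6->D; (3,4):dx=-4,dy=-1->C; (3,5):dx=-2,dy=+5->D; (3,6):dx=-8,dy=+2->D
  (4,5):dx=+2,dy=+6->C; (4,6):dx=-4,dy=+3->D; (5,6):dx=-6,dy=-3->C
Step 2: C = 7, D = 8, total pairs = 15.
Step 3: tau = (C - D)/(n(n-1)/2) = (7 - 8)/15 = -0.066667.
Step 4: Exact two-sided p-value (enumerate n! = 720 permutations of y under H0): p = 1.000000.
Step 5: alpha = 0.1. fail to reject H0.

tau_b = -0.0667 (C=7, D=8), p = 1.000000, fail to reject H0.


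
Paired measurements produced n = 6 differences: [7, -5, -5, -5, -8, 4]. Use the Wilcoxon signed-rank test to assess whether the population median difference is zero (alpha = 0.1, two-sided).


Step 1: Drop any zero differences (none here) and take |d_i|.
|d| = [7, 5, 5, 5, 8, 4]
Step 2: Midrank |d_i| (ties get averaged ranks).
ranks: |7|->5, |5|->3, |5|->3, |5|->3, |8|->6, |4|->1
Step 3: Attach original signs; sum ranks with positive sign and with negative sign.
W+ = 5 + 1 = 6
W- = 3 + 3 + 3 + 6 = 15
(Check: W+ + W- = 21 should equal n(n+1)/2 = 21.)
Step 4: Test statistic W = min(W+, W-) = 6.
Step 5: Ties in |d|, so use the tie-corrected normal approximation.
        E[W] = n(n+1)/4 = 6*7/4 = 10.5.
        Tie groups: |d|=5 (t=3); sum(t^3 - t) = 24.
        Var[W] = n(n+1)(2n+1)/24 - sum(t^3-t)/48 = 546/24 - 24/48 = 22.25.
        z = (W - E[W]) / sqrt(Var[W]) = (6 - 10.5) / 4.7170 = -0.9540.
        Two-sided p = 2*Phi(z) = 0.340085.
Step 6: alpha = 0.1. fail to reject H0.

W+ = 6, W- = 15, W = min = 6, p = 0.340085, fail to reject H0.


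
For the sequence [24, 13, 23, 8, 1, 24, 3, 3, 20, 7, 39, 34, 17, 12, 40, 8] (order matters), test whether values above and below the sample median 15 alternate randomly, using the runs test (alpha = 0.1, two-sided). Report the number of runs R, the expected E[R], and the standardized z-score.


Step 1: Compute median = 15; label A = above, B = below.
Labels in order: ABABBABBABAAABAB  (n_A = 8, n_B = 8)
Step 2: Count runs R = 12.
Step 3: Under H0 (random ordering), E[R] = 2*n_A*n_B/(n_A+n_B) + 1 = 2*8*8/16 + 1 = 9.0000.
        Var[R] = 2*n_A*n_B*(2*n_A*n_B - n_A - n_B) / ((n_A+n_B)^2 * (n_A+n_B-1)) = 14336/3840 = 3.7333.
        SD[R] = 1.9322.
Step 4: Continuity-corrected z = (R - 0.5 - E[R]) / SD[R] = (12 - 0.5 - 9.0000) / 1.9322 = 1.2939.
Step 5: Two-sided p-value via normal approximation = 2*(1 - Phi(|z|)) = 0.195709.
Step 6: alpha = 0.1. fail to reject H0.

R = 12, z = 1.2939, p = 0.195709, fail to reject H0.


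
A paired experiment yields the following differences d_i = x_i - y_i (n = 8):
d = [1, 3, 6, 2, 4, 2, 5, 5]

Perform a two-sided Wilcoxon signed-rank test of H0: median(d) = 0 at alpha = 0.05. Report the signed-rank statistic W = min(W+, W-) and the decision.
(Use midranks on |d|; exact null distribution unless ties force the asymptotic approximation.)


Step 1: Drop any zero differences (none here) and take |d_i|.
|d| = [1, 3, 6, 2, 4, 2, 5, 5]
Step 2: Midrank |d_i| (ties get averaged ranks).
ranks: |1|->1, |3|->4, |6|->8, |2|->2.5, |4|->5, |2|->2.5, |5|->6.5, |5|->6.5
Step 3: Attach original signs; sum ranks with positive sign and with negative sign.
W+ = 1 + 4 + 8 + 2.5 + 5 + 2.5 + 6.5 + 6.5 = 36
W- = 0 = 0
(Check: W+ + W- = 36 should equal n(n+1)/2 = 36.)
Step 4: Test statistic W = min(W+, W-) = 0.
Step 5: Ties in |d|, so use the tie-corrected normal approximation.
        E[W] = n(n+1)/4 = 8*9/4 = 18.
        Tie groups: |d|=2 (t=2), |d|=5 (t=2); sum(t^3 - t) = 12.
        Var[W] = n(n+1)(2n+1)/24 - sum(t^3-t)/48 = 1224/24 - 12/48 = 50.75.
        z = (W - E[W]) / sqrt(Var[W]) = (0 - 18) / 7.1239 = -2.5267.
        Two-sided p = 2*Phi(z) = 0.011514.
Step 6: alpha = 0.05. reject H0.

W+ = 36, W- = 0, W = min = 0, p = 0.011514, reject H0.


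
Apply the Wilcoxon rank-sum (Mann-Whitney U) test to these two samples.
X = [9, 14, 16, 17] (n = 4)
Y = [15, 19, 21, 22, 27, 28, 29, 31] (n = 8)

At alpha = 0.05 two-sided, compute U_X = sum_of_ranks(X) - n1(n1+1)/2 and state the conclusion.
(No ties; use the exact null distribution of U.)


Step 1: Combine and sort all 12 observations; assign midranks.
sorted (value, group): (9,X), (14,X), (15,Y), (16,X), (17,X), (19,Y), (21,Y), (22,Y), (27,Y), (28,Y), (29,Y), (31,Y)
ranks: 9->1, 14->2, 15->3, 16->4, 17->5, 19->6, 21->7, 22->8, 27->9, 28->10, 29->11, 31->12
Step 2: Rank sum for X: R1 = 1 + 2 + 4 + 5 = 12.
Step 3: U_X = R1 - n1(n1+1)/2 = 12 - 4*5/2 = 12 - 10 = 2.
       U_Y = n1*n2 - U_X = 32 - 2 = 30.
Step 4: No ties, so the exact null distribution of U (based on enumerating the C(12,4) = 495 equally likely rank assignments) gives the two-sided p-value.
Step 5: p-value = 0.016162; compare to alpha = 0.05. reject H0.

U_X = 2, p = 0.016162, reject H0 at alpha = 0.05.


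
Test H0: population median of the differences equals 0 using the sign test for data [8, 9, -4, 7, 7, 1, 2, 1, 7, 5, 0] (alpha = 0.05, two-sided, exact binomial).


Step 1: Discard zero differences. Original n = 11; n_eff = number of nonzero differences = 10.
Nonzero differences (with sign): +8, +9, -4, +7, +7, +1, +2, +1, +7, +5
Step 2: Count signs: positive = 9, negative = 1.
Step 3: Under H0: P(positive) = 0.5, so the number of positives S ~ Bin(10, 0.5).
Step 4: Two-sided exact p-value = sum of Bin(10,0.5) probabilities at or below the observed probability = 0.021484.
Step 5: alpha = 0.05. reject H0.

n_eff = 10, pos = 9, neg = 1, p = 0.021484, reject H0.


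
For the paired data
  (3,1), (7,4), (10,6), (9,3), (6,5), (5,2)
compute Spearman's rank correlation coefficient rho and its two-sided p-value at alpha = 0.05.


Step 1: Rank x and y separately (midranks; no ties here).
rank(x): 3->1, 7->4, 10->6, 9->5, 6->3, 5->2
rank(y): 1->1, 4->4, 6->6, 3->3, 5->5, 2->2
Step 2: d_i = R_x(i) - R_y(i); compute d_i^2.
  (1-1)^2=0, (4-4)^2=0, (6-6)^2=0, (5-3)^2=4, (3-5)^2=4, (2-2)^2=0
sum(d^2) = 8.
Step 3: rho = 1 - 6*8 / (6*(6^2 - 1)) = 1 - 48/210 = 0.771429.
Step 4: Under H0, t = rho * sqrt((n-2)/(1-rho^2)) = 2.4247 ~ t(4).
Step 5: Two-sided p-value from the t-distribution with 4 df = 0.072397.
Step 6: alpha = 0.05. fail to reject H0.

rho = 0.7714, p = 0.072397, fail to reject H0 at alpha = 0.05.


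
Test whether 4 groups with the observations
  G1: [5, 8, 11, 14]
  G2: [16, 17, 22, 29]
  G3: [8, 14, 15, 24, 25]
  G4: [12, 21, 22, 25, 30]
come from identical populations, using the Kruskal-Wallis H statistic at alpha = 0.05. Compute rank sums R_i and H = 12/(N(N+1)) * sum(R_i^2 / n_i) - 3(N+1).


Step 1: Combine all N = 18 observations and assign midranks.
sorted (value, group, rank): (5,G1,1), (8,G1,2.5), (8,G3,2.5), (11,G1,4), (12,G4,5), (14,G1,6.5), (14,G3,6.5), (15,G3,8), (16,G2,9), (17,G2,10), (21,G4,11), (22,G2,12.5), (22,G4,12.5), (24,G3,14), (25,G3,15.5), (25,G4,15.5), (29,G2,17), (30,G4,18)
Step 2: Sum ranks within each group.
R_1 = 14 (n_1 = 4)
R_2 = 48.5 (n_2 = 4)
R_3 = 46.5 (n_3 = 5)
R_4 = 62 (n_4 = 5)
Step 3: H = 12/(N(N+1)) * sum(R_i^2/n_i) - 3(N+1)
     = 12/(18*19) * (14^2/4 + 48.5^2/4 + 46.5^2/5 + 62^2/5) - 3*19
     = 0.035088 * 1838.31 - 57
     = 7.502193.
Step 4: Ties present; correction factor C = 1 - 24/(18^3 - 18) = 0.995872. Corrected H = 7.502193 / 0.995872 = 7.533290.
Step 5: Under H0, H ~ chi^2(3); p-value = 0.056709.
Step 6: alpha = 0.05. fail to reject H0.

H = 7.5333, df = 3, p = 0.056709, fail to reject H0.


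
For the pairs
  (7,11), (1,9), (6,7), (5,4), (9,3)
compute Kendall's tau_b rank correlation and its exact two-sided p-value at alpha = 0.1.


Step 1: Enumerate the 10 unordered pairs (i,j) with i<j and classify each by sign(x_j-x_i) * sign(y_j-y_i).
  (1,2):dx=-6,dy=-2->C; (1,3):dx=-1,dy=-4->C; (1,4):dx=-2,dy=-7->C; (1,5):dx=+2,dy=-8->D
  (2,3):dx=+5,dy=-2->D; (2,4):dx=+4,dy=-5->D; (2,5):dx=+8,dy=-6->D; (3,4):dx=-1,dy=-3->C
  (3,5):dx=+3,dy=-4->D; (4,5):dx=+4,dy=-1->D
Step 2: C = 4, D = 6, total pairs = 10.
Step 3: tau = (C - D)/(n(n-1)/2) = (4 - 6)/10 = -0.200000.
Step 4: Exact two-sided p-value (enumerate n! = 120 permutations of y under H0): p = 0.816667.
Step 5: alpha = 0.1. fail to reject H0.

tau_b = -0.2000 (C=4, D=6), p = 0.816667, fail to reject H0.


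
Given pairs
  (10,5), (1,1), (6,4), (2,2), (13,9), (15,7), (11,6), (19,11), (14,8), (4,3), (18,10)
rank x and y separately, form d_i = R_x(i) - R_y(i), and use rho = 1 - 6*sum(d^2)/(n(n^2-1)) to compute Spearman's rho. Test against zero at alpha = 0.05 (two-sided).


Step 1: Rank x and y separately (midranks; no ties here).
rank(x): 10->5, 1->1, 6->4, 2->2, 13->7, 15->9, 11->6, 19->11, 14->8, 4->3, 18->10
rank(y): 5->5, 1->1, 4->4, 2->2, 9->9, 7->7, 6->6, 11->11, 8->8, 3->3, 10->10
Step 2: d_i = R_x(i) - R_y(i); compute d_i^2.
  (5-5)^2=0, (1-1)^2=0, (4-4)^2=0, (2-2)^2=0, (7-9)^2=4, (9-7)^2=4, (6-6)^2=0, (11-11)^2=0, (8-8)^2=0, (3-3)^2=0, (10-10)^2=0
sum(d^2) = 8.
Step 3: rho = 1 - 6*8 / (11*(11^2 - 1)) = 1 - 48/1320 = 0.963636.
Step 4: Under H0, t = rho * sqrt((n-2)/(1-rho^2)) = 10.8186 ~ t(9).
Step 5: Two-sided p-value from the t-distribution with 9 df = 0.000002.
Step 6: alpha = 0.05. reject H0.

rho = 0.9636, p = 0.000002, reject H0 at alpha = 0.05.


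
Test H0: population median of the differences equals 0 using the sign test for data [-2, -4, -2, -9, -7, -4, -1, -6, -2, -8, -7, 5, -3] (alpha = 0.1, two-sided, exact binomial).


Step 1: Discard zero differences. Original n = 13; n_eff = number of nonzero differences = 13.
Nonzero differences (with sign): -2, -4, -2, -9, -7, -4, -1, -6, -2, -8, -7, +5, -3
Step 2: Count signs: positive = 1, negative = 12.
Step 3: Under H0: P(positive) = 0.5, so the number of positives S ~ Bin(13, 0.5).
Step 4: Two-sided exact p-value = sum of Bin(13,0.5) probabilities at or below the observed probability = 0.003418.
Step 5: alpha = 0.1. reject H0.

n_eff = 13, pos = 1, neg = 12, p = 0.003418, reject H0.


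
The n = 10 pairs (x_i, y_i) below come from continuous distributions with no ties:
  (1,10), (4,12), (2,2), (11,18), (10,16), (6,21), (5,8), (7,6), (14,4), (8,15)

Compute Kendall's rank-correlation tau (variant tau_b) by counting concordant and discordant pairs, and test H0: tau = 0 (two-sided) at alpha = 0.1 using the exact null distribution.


Step 1: Enumerate the 45 unordered pairs (i,j) with i<j and classify each by sign(x_j-x_i) * sign(y_j-y_i).
  (1,2):dx=+3,dy=+2->C; (1,3):dx=+1,dy=-8->D; (1,4):dx=+10,dy=+8->C; (1,5):dx=+9,dy=+6->C
  (1,6):dx=+5,dy=+11->C; (1,7):dx=+4,dy=-2->D; (1,8):dx=+6,dy=-4->D; (1,9):dx=+13,dy=-6->D
  (1,10):dx=+7,dy=+5->C; (2,3):dx=-2,dy=-10->C; (2,4):dx=+7,dy=+6->C; (2,5):dx=+6,dy=+4->C
  (2,6):dx=+2,dy=+9->C; (2,7):dx=+1,dy=-4->D; (2,8):dx=+3,dy=-6->D; (2,9):dx=+10,dy=-8->D
  (2,10):dx=+4,dy=+3->C; (3,4):dx=+9,dy=+16->C; (3,5):dx=+8,dy=+14->C; (3,6):dx=+4,dy=+19->C
  (3,7):dx=+3,dy=+6->C; (3,8):dx=+5,dy=+4->C; (3,9):dx=+12,dy=+2->C; (3,10):dx=+6,dy=+13->C
  (4,5):dx=-1,dy=-2->C; (4,6):dx=-5,dy=+3->D; (4,7):dx=-6,dy=-10->C; (4,8):dx=-4,dy=-12->C
  (4,9):dx=+3,dy=-14->D; (4,10):dx=-3,dy=-3->C; (5,6):dx=-4,dy=+5->D; (5,7):dx=-5,dy=-8->C
  (5,8):dx=-3,dy=-10->C; (5,9):dx=+4,dy=-12->D; (5,10):dx=-2,dy=-1->C; (6,7):dx=-1,dy=-13->C
  (6,8):dx=+1,dy=-15->D; (6,9):dx=+8,dy=-17->D; (6,10):dx=+2,dy=-6->D; (7,8):dx=+2,dy=-2->D
  (7,9):dx=+9,dy=-4->D; (7,10):dx=+3,dy=+7->C; (8,9):dx=+7,dy=-2->D; (8,10):dx=+1,dy=+9->C
  (9,10):dx=-6,dy=+11->D
Step 2: C = 27, D = 18, total pairs = 45.
Step 3: tau = (C - D)/(n(n-1)/2) = (27 - 18)/45 = 0.200000.
Step 4: Exact two-sided p-value (enumerate n! = 3628800 permutations of y under H0): p = 0.484313.
Step 5: alpha = 0.1. fail to reject H0.

tau_b = 0.2000 (C=27, D=18), p = 0.484313, fail to reject H0.


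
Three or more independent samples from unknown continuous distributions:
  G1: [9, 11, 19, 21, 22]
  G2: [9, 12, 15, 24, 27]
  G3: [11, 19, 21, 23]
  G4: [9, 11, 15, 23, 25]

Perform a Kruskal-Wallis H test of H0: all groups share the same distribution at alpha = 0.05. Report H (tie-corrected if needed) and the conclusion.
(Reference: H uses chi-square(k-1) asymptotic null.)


Step 1: Combine all N = 19 observations and assign midranks.
sorted (value, group, rank): (9,G1,2), (9,G2,2), (9,G4,2), (11,G1,5), (11,G3,5), (11,G4,5), (12,G2,7), (15,G2,8.5), (15,G4,8.5), (19,G1,10.5), (19,G3,10.5), (21,G1,12.5), (21,G3,12.5), (22,G1,14), (23,G3,15.5), (23,G4,15.5), (24,G2,17), (25,G4,18), (27,G2,19)
Step 2: Sum ranks within each group.
R_1 = 44 (n_1 = 5)
R_2 = 53.5 (n_2 = 5)
R_3 = 43.5 (n_3 = 4)
R_4 = 49 (n_4 = 5)
Step 3: H = 12/(N(N+1)) * sum(R_i^2/n_i) - 3(N+1)
     = 12/(19*20) * (44^2/5 + 53.5^2/5 + 43.5^2/4 + 49^2/5) - 3*20
     = 0.031579 * 1912.91 - 60
     = 0.407763.
Step 4: Ties present; correction factor C = 1 - 72/(19^3 - 19) = 0.989474. Corrected H = 0.407763 / 0.989474 = 0.412101.
Step 5: Under H0, H ~ chi^2(3); p-value = 0.937732.
Step 6: alpha = 0.05. fail to reject H0.

H = 0.4121, df = 3, p = 0.937732, fail to reject H0.


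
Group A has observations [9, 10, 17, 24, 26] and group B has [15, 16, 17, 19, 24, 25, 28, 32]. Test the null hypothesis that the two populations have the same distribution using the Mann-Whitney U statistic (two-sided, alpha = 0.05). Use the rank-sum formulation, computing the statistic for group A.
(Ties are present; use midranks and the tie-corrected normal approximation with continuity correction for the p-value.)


Step 1: Combine and sort all 13 observations; assign midranks.
sorted (value, group): (9,X), (10,X), (15,Y), (16,Y), (17,X), (17,Y), (19,Y), (24,X), (24,Y), (25,Y), (26,X), (28,Y), (32,Y)
ranks: 9->1, 10->2, 15->3, 16->4, 17->5.5, 17->5.5, 19->7, 24->8.5, 24->8.5, 25->10, 26->11, 28->12, 32->13
Step 2: Rank sum for X: R1 = 1 + 2 + 5.5 + 8.5 + 11 = 28.
Step 3: U_X = R1 - n1(n1+1)/2 = 28 - 5*6/2 = 28 - 15 = 13.
       U_Y = n1*n2 - U_X = 40 - 13 = 27.
Step 4: Ties are present, so use the tie-corrected normal approximation (with continuity correction) for the p-value.
Step 5: p-value = 0.340019; compare to alpha = 0.05. fail to reject H0.

U_X = 13, p = 0.340019, fail to reject H0 at alpha = 0.05.


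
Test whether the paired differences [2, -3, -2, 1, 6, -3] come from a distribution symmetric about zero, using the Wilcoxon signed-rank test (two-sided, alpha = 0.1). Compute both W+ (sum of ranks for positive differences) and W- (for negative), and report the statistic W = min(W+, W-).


Step 1: Drop any zero differences (none here) and take |d_i|.
|d| = [2, 3, 2, 1, 6, 3]
Step 2: Midrank |d_i| (ties get averaged ranks).
ranks: |2|->2.5, |3|->4.5, |2|->2.5, |1|->1, |6|->6, |3|->4.5
Step 3: Attach original signs; sum ranks with positive sign and with negative sign.
W+ = 2.5 + 1 + 6 = 9.5
W- = 4.5 + 2.5 + 4.5 = 11.5
(Check: W+ + W- = 21 should equal n(n+1)/2 = 21.)
Step 4: Test statistic W = min(W+, W-) = 9.5.
Step 5: Ties in |d|, so use the tie-corrected normal approximation.
        E[W] = n(n+1)/4 = 6*7/4 = 10.5.
        Tie groups: |d|=2 (t=2), |d|=3 (t=2); sum(t^3 - t) = 12.
        Var[W] = n(n+1)(2n+1)/24 - sum(t^3-t)/48 = 546/24 - 12/48 = 22.5.
        z = (W - E[W]) / sqrt(Var[W]) = (9.5 - 10.5) / 4.7434 = -0.2108.
        Two-sided p = 2*Phi(z) = 0.833029.
Step 6: alpha = 0.1. fail to reject H0.

W+ = 9.5, W- = 11.5, W = min = 9.5, p = 0.833029, fail to reject H0.


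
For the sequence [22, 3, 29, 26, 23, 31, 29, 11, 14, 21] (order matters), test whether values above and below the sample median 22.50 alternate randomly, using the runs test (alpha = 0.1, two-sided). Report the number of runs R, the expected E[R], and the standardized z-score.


Step 1: Compute median = 22.50; label A = above, B = below.
Labels in order: BBAAAAABBB  (n_A = 5, n_B = 5)
Step 2: Count runs R = 3.
Step 3: Under H0 (random ordering), E[R] = 2*n_A*n_B/(n_A+n_B) + 1 = 2*5*5/10 + 1 = 6.0000.
        Var[R] = 2*n_A*n_B*(2*n_A*n_B - n_A - n_B) / ((n_A+n_B)^2 * (n_A+n_B-1)) = 2000/900 = 2.2222.
        SD[R] = 1.4907.
Step 4: Continuity-corrected z = (R + 0.5 - E[R]) / SD[R] = (3 + 0.5 - 6.0000) / 1.4907 = -1.6771.
Step 5: Two-sided p-value via normal approximation = 2*(1 - Phi(|z|)) = 0.093533.
Step 6: alpha = 0.1. reject H0.

R = 3, z = -1.6771, p = 0.093533, reject H0.


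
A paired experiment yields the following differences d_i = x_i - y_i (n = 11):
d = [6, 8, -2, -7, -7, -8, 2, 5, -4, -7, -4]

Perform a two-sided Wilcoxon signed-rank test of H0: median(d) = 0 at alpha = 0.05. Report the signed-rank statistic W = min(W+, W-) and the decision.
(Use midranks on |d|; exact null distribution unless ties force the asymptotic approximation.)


Step 1: Drop any zero differences (none here) and take |d_i|.
|d| = [6, 8, 2, 7, 7, 8, 2, 5, 4, 7, 4]
Step 2: Midrank |d_i| (ties get averaged ranks).
ranks: |6|->6, |8|->10.5, |2|->1.5, |7|->8, |7|->8, |8|->10.5, |2|->1.5, |5|->5, |4|->3.5, |7|->8, |4|->3.5
Step 3: Attach original signs; sum ranks with positive sign and with negative sign.
W+ = 6 + 10.5 + 1.5 + 5 = 23
W- = 1.5 + 8 + 8 + 10.5 + 3.5 + 8 + 3.5 = 43
(Check: W+ + W- = 66 should equal n(n+1)/2 = 66.)
Step 4: Test statistic W = min(W+, W-) = 23.
Step 5: Ties in |d|, so use the tie-corrected normal approximation.
        E[W] = n(n+1)/4 = 11*12/4 = 33.
        Tie groups: |d|=2 (t=2), |d|=4 (t=2), |d|=7 (t=3), |d|=8 (t=2); sum(t^3 - t) = 42.
        Var[W] = n(n+1)(2n+1)/24 - sum(t^3-t)/48 = 3036/24 - 42/48 = 125.625.
        z = (W - E[W]) / sqrt(Var[W]) = (23 - 33) / 11.2083 = -0.8922.
        Two-sided p = 2*Phi(z) = 0.372286.
Step 6: alpha = 0.05. fail to reject H0.

W+ = 23, W- = 43, W = min = 23, p = 0.372286, fail to reject H0.


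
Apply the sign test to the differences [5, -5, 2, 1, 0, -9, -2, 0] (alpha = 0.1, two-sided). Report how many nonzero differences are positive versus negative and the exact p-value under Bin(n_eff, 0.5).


Step 1: Discard zero differences. Original n = 8; n_eff = number of nonzero differences = 6.
Nonzero differences (with sign): +5, -5, +2, +1, -9, -2
Step 2: Count signs: positive = 3, negative = 3.
Step 3: Under H0: P(positive) = 0.5, so the number of positives S ~ Bin(6, 0.5).
Step 4: Two-sided exact p-value = sum of Bin(6,0.5) probabilities at or below the observed probability = 1.000000.
Step 5: alpha = 0.1. fail to reject H0.

n_eff = 6, pos = 3, neg = 3, p = 1.000000, fail to reject H0.


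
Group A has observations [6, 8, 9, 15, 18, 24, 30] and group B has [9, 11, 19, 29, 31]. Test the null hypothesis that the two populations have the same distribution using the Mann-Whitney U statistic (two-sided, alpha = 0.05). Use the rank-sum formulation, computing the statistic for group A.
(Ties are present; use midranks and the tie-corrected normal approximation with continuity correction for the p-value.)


Step 1: Combine and sort all 12 observations; assign midranks.
sorted (value, group): (6,X), (8,X), (9,X), (9,Y), (11,Y), (15,X), (18,X), (19,Y), (24,X), (29,Y), (30,X), (31,Y)
ranks: 6->1, 8->2, 9->3.5, 9->3.5, 11->5, 15->6, 18->7, 19->8, 24->9, 29->10, 30->11, 31->12
Step 2: Rank sum for X: R1 = 1 + 2 + 3.5 + 6 + 7 + 9 + 11 = 39.5.
Step 3: U_X = R1 - n1(n1+1)/2 = 39.5 - 7*8/2 = 39.5 - 28 = 11.5.
       U_Y = n1*n2 - U_X = 35 - 11.5 = 23.5.
Step 4: Ties are present, so use the tie-corrected normal approximation (with continuity correction) for the p-value.
Step 5: p-value = 0.370914; compare to alpha = 0.05. fail to reject H0.

U_X = 11.5, p = 0.370914, fail to reject H0 at alpha = 0.05.


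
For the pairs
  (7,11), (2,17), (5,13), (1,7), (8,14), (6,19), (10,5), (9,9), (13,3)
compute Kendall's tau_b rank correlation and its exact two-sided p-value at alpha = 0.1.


Step 1: Enumerate the 36 unordered pairs (i,j) with i<j and classify each by sign(x_j-x_i) * sign(y_j-y_i).
  (1,2):dx=-5,dy=+6->D; (1,3):dx=-2,dy=+2->D; (1,4):dx=-6,dy=-4->C; (1,5):dx=+1,dy=+3->C
  (1,6):dx=-1,dy=+8->D; (1,7):dx=+3,dy=-6->D; (1,8):dx=+2,dy=-2->D; (1,9):dx=+6,dy=-8->D
  (2,3):dx=+3,dy=-4->D; (2,4):dx=-1,dy=-10->C; (2,5):dx=+6,dy=-3->D; (2,6):dx=+4,dy=+2->C
  (2,7):dx=+8,dy=-12->D; (2,8):dx=+7,dy=-8->D; (2,9):dx=+11,dy=-14->D; (3,4):dx=-4,dy=-6->C
  (3,5):dx=+3,dy=+1->C; (3,6):dx=+1,dy=+6->C; (3,7):dx=+5,dy=-8->D; (3,8):dx=+4,dy=-4->D
  (3,9):dx=+8,dy=-10->D; (4,5):dx=+7,dy=+7->C; (4,6):dx=+5,dy=+12->C; (4,7):dx=+9,dy=-2->D
  (4,8):dx=+8,dy=+2->C; (4,9):dx=+12,dy=-4->D; (5,6):dx=-2,dy=+5->D; (5,7):dx=+2,dy=-9->D
  (5,8):dx=+1,dy=-5->D; (5,9):dx=+5,dy=-11->D; (6,7):dx=+4,dy=-14->D; (6,8):dx=+3,dy=-10->D
  (6,9):dx=+7,dy=-16->D; (7,8):dx=-1,dy=+4->D; (7,9):dx=+3,dy=-2->D; (8,9):dx=+4,dy=-6->D
Step 2: C = 10, D = 26, total pairs = 36.
Step 3: tau = (C - D)/(n(n-1)/2) = (10 - 26)/36 = -0.444444.
Step 4: Exact two-sided p-value (enumerate n! = 362880 permutations of y under H0): p = 0.119439.
Step 5: alpha = 0.1. fail to reject H0.

tau_b = -0.4444 (C=10, D=26), p = 0.119439, fail to reject H0.


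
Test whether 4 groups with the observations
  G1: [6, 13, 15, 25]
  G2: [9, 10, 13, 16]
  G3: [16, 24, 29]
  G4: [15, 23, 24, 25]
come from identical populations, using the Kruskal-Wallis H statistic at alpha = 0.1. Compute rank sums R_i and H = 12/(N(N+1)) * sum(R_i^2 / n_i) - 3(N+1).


Step 1: Combine all N = 15 observations and assign midranks.
sorted (value, group, rank): (6,G1,1), (9,G2,2), (10,G2,3), (13,G1,4.5), (13,G2,4.5), (15,G1,6.5), (15,G4,6.5), (16,G2,8.5), (16,G3,8.5), (23,G4,10), (24,G3,11.5), (24,G4,11.5), (25,G1,13.5), (25,G4,13.5), (29,G3,15)
Step 2: Sum ranks within each group.
R_1 = 25.5 (n_1 = 4)
R_2 = 18 (n_2 = 4)
R_3 = 35 (n_3 = 3)
R_4 = 41.5 (n_4 = 4)
Step 3: H = 12/(N(N+1)) * sum(R_i^2/n_i) - 3(N+1)
     = 12/(15*16) * (25.5^2/4 + 18^2/4 + 35^2/3 + 41.5^2/4) - 3*16
     = 0.050000 * 1082.46 - 48
     = 6.122917.
Step 4: Ties present; correction factor C = 1 - 30/(15^3 - 15) = 0.991071. Corrected H = 6.122917 / 0.991071 = 6.178078.
Step 5: Under H0, H ~ chi^2(3); p-value = 0.103261.
Step 6: alpha = 0.1. fail to reject H0.

H = 6.1781, df = 3, p = 0.103261, fail to reject H0.


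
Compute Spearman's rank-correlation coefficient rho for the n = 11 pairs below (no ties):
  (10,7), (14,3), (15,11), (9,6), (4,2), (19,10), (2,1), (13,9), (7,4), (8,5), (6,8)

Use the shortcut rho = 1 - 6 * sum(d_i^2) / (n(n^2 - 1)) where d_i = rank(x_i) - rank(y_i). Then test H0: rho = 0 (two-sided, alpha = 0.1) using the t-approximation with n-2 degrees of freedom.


Step 1: Rank x and y separately (midranks; no ties here).
rank(x): 10->7, 14->9, 15->10, 9->6, 4->2, 19->11, 2->1, 13->8, 7->4, 8->5, 6->3
rank(y): 7->7, 3->3, 11->11, 6->6, 2->2, 10->10, 1->1, 9->9, 4->4, 5->5, 8->8
Step 2: d_i = R_x(i) - R_y(i); compute d_i^2.
  (7-7)^2=0, (9-3)^2=36, (10-11)^2=1, (6-6)^2=0, (2-2)^2=0, (11-10)^2=1, (1-1)^2=0, (8-9)^2=1, (4-4)^2=0, (5-5)^2=0, (3-8)^2=25
sum(d^2) = 64.
Step 3: rho = 1 - 6*64 / (11*(11^2 - 1)) = 1 - 384/1320 = 0.709091.
Step 4: Under H0, t = rho * sqrt((n-2)/(1-rho^2)) = 3.0169 ~ t(9).
Step 5: Two-sided p-value from the t-distribution with 9 df = 0.014552.
Step 6: alpha = 0.1. reject H0.

rho = 0.7091, p = 0.014552, reject H0 at alpha = 0.1.


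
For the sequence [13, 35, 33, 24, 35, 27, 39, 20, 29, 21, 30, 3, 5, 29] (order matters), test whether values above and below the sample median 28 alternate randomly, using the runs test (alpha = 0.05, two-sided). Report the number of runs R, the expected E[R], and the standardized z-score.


Step 1: Compute median = 28; label A = above, B = below.
Labels in order: BAABABABABABBA  (n_A = 7, n_B = 7)
Step 2: Count runs R = 12.
Step 3: Under H0 (random ordering), E[R] = 2*n_A*n_B/(n_A+n_B) + 1 = 2*7*7/14 + 1 = 8.0000.
        Var[R] = 2*n_A*n_B*(2*n_A*n_B - n_A - n_B) / ((n_A+n_B)^2 * (n_A+n_B-1)) = 8232/2548 = 3.2308.
        SD[R] = 1.7974.
Step 4: Continuity-corrected z = (R - 0.5 - E[R]) / SD[R] = (12 - 0.5 - 8.0000) / 1.7974 = 1.9472.
Step 5: Two-sided p-value via normal approximation = 2*(1 - Phi(|z|)) = 0.051508.
Step 6: alpha = 0.05. fail to reject H0.

R = 12, z = 1.9472, p = 0.051508, fail to reject H0.
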